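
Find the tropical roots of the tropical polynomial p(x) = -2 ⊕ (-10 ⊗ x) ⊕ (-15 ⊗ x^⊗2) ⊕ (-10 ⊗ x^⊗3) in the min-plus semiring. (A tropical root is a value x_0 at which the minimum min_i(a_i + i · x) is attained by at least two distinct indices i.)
Roots: {-5, 5, 8}

Each tropical root is a break point of the lower envelope of the lines y = a_i + i · x (there are 4 lines, with slopes 0, 1, ..., 3). Only the lines that attain the minimum somewhere contribute to roots; other lines are dominated. Here the surviving (envelope) indices are i = 3, i = 2, i = 1, i = 0.
Intersections between consecutive envelope lines give the roots: for adjacent envelope indices i < j the intersection is x = (a_i − a_j) / (j − i). Reading off the sorted break points: {-5, 5, 8}.
Verification: at each break x_0, at least two indices attain the minimum of min_i(a_i + i · x_0).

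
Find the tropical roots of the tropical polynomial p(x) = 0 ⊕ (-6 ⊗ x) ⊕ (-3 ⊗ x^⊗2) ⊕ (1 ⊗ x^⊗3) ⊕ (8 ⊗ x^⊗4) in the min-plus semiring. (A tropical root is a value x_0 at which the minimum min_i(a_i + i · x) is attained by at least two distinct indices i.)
Roots: {-7, -4, -3, 6}

Each tropical root is a break point of the lower envelope of the lines y = a_i + i · x (there are 5 lines, with slopes 0, 1, ..., 4). Only the lines that attain the minimum somewhere contribute to roots; other lines are dominated. Here the surviving (envelope) indices are i = 4, i = 3, i = 2, i = 1, i = 0.
Intersections between consecutive envelope lines give the roots: for adjacent envelope indices i < j the intersection is x = (a_i − a_j) / (j − i). Reading off the sorted break points: {-7, -4, -3, 6}.
Verification: at each break x_0, at least two indices attain the minimum of min_i(a_i + i · x_0).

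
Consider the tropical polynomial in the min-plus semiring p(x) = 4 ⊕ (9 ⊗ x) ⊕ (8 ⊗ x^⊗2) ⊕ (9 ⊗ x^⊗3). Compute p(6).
p(6) = 4

A tropical monomial a ⊗ x^⊗i evaluates to a + i · x. Evaluating each term at x = 6:
  Term 0 contributes 4 + 0 · 6 = 4
  Term 1 contributes 9 + 1 · 6 = 15
  Term 2 contributes 8 + 2 · 6 = 20
  Term 3 contributes 9 + 3 · 6 = 27
p(6) = ⊕ of these = min[4, 15, 20, 27] = 4.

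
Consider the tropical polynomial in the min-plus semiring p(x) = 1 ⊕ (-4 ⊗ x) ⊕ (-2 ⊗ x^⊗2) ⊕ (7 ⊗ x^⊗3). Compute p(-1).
p(-1) = -5

A tropical monomial a ⊗ x^⊗i evaluates to a + i · x. Evaluating each term at x = -1:
  Term 0 contributes 1 + 0 · -1 = 1
  Term 1 contributes -4 + 1 · -1 = -5
  Term 2 contributes -2 + 2 · -1 = -4
  Term 3 contributes 7 + 3 · -1 = 4
p(-1) = ⊕ of these = min[1, -5, -4, 4] = -5.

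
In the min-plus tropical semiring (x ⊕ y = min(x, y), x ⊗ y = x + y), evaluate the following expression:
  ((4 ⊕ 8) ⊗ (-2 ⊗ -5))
((4 ⊕ 8) ⊗ (-2 ⊗ -5)) = -3

Expand innermost to outermost. Recall ⊕ takes the minimum of its arguments and ⊗ takes their sum. Working out the expression ((4 ⊕ 8) ⊗ (-2 ⊗ -5)) gives -3.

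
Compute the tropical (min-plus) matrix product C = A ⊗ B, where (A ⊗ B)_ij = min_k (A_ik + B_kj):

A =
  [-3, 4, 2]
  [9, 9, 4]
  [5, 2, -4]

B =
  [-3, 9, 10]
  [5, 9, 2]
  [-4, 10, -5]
A ⊗ B =
  [-6, 6, -3]
  [0, 14, -1]
  [-8, 6, -9]

Apply the min-plus product entry-by-entry:
  C[0][0] = min over k of (A[0][0] + B[0][0] = -3 + -3 = -6, A[0][1] + B[1][0] = 4 + 5 = 9, A[0][2] + B[2][0] = 2 + -4 = -2) = -6 (attained at k = 0)
  C[0][1] = min over k of (A[0][0] + B[0][1] = -3 + 9 = 6, A[0][1] + B[1][1] = 4 + 9 = 13, A[0][2] + B[2][1] = 2 + 10 = 12) = 6 (attained at k = 0)
  C[0][2] = min over k of (A[0][0] + B[0][2] = -3 + 10 = 7, A[0][1] + B[1][2] = 4 + 2 = 6, A[0][2] + B[2][2] = 2 + -5 = -3) = -3 (attained at k = 2)
  C[1][0] = min over k of (A[1][0] + B[0][0] = 9 + -3 = 6, A[1][1] + B[1][0] = 9 + 5 = 14, A[1][2] + B[2][0] = 4 + -4 = 0) = 0 (attained at k = 2)
  C[1][1] = min over k of (A[1][0] + B[0][1] = 9 + 9 = 18, A[1][1] + B[1][1] = 9 + 9 = 18, A[1][2] + B[2][1] = 4 + 10 = 14) = 14 (attained at k = 2)
  C[1][2] = min over k of (A[1][0] + B[0][2] = 9 + 10 = 19, A[1][1] + B[1][2] = 9 + 2 = 11, A[1][2] + B[2][2] = 4 + -5 = -1) = -1 (attained at k = 2)
  C[2][0] = min over k of (A[2][0] + B[0][0] = 5 + -3 = 2, A[2][1] + B[1][0] = 2 + 5 = 7, A[2][2] + B[2][0] = -4 + -4 = -8) = -8 (attained at k = 2)
  C[2][1] = min over k of (A[2][0] + B[0][1] = 5 + 9 = 14, A[2][1] + B[1][1] = 2 + 9 = 11, A[2][2] + B[2][1] = -4 + 10 = 6) = 6 (attained at k = 2)
  C[2][2] = min over k of (A[2][0] + B[0][2] = 5 + 10 = 15, A[2][1] + B[1][2] = 2 + 2 = 4, A[2][2] + B[2][2] = -4 + -5 = -9) = -9 (attained at k = 2)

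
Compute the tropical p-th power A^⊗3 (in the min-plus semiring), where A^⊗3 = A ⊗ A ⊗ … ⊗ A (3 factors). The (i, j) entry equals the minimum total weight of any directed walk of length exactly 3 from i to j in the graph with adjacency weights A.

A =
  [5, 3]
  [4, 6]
A^⊗3 =
  [12, 10]
  [11, 12]

Each entry (A^⊗3)_ij equals the minimum over all length-3 walks i = v_0 → v_1 → … → v_3 = j of Σ_t A[v_t][v_{t+1}]. For example, for (i, j) = (0, 1) we minimise over 4 possible intermediate vertex sequences; the minimum is 10, attained along the walk 0 → 1 → 0 → 1.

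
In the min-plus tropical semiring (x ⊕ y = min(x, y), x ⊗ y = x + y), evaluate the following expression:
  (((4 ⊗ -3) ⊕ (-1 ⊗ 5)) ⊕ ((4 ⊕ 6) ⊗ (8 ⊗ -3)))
(((4 ⊗ -3) ⊕ (-1 ⊗ 5)) ⊕ ((4 ⊕ 6) ⊗ (8 ⊗ -3))) = 1

Expand innermost to outermost. Recall ⊕ takes the minimum of its arguments and ⊗ takes their sum. Working out the expression (((4 ⊗ -3) ⊕ (-1 ⊗ 5)) ⊕ ((4 ⊕ 6) ⊗ (8 ⊗ -3))) gives 1.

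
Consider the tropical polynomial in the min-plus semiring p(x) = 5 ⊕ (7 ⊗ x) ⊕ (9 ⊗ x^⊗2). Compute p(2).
p(2) = 5

A tropical monomial a ⊗ x^⊗i evaluates to a + i · x. Evaluating each term at x = 2:
  Term 0 contributes 5 + 0 · 2 = 5
  Term 1 contributes 7 + 1 · 2 = 9
  Term 2 contributes 9 + 2 · 2 = 13
p(2) = ⊕ of these = min[5, 9, 13] = 5.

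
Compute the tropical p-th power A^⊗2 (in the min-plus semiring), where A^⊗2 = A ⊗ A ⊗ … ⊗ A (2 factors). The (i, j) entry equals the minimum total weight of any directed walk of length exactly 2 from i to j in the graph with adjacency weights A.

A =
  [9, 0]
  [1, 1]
A^⊗2 =
  [1, 1]
  [2, 1]

Each entry (A^⊗2)_ij equals the minimum over all length-2 walks i = v_0 → v_1 → … → v_2 = j of Σ_t A[v_t][v_{t+1}]. For example, for (i, j) = (0, 1) we minimise over 2 possible intermediate vertex sequences; the minimum is 1, attained along the walk 0 → 1 → 1.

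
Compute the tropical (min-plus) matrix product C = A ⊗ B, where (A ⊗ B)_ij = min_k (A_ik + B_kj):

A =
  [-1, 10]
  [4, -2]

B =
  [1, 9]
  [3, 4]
A ⊗ B =
  [0, 8]
  [1, 2]

Apply the min-plus product entry-by-entry:
  C[0][0] = min over k of (A[0][0] + B[0][0] = -1 + 1 = 0, A[0][1] + B[1][0] = 10 + 3 = 13) = 0 (attained at k = 0)
  C[0][1] = min over k of (A[0][0] + B[0][1] = -1 + 9 = 8, A[0][1] + B[1][1] = 10 + 4 = 14) = 8 (attained at k = 0)
  C[1][0] = min over k of (A[1][0] + B[0][0] = 4 + 1 = 5, A[1][1] + B[1][0] = -2 + 3 = 1) = 1 (attained at k = 1)
  C[1][1] = min over k of (A[1][0] + B[0][1] = 4 + 9 = 13, A[1][1] + B[1][1] = -2 + 4 = 2) = 2 (attained at k = 1)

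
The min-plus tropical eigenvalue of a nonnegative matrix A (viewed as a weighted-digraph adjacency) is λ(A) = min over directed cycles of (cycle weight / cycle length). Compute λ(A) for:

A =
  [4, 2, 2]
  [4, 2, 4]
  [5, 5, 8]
λ(A) = 2

Enumerate directed cycles and compute their means (weight / length). Sample:
  cycle 0 → 0: weight = 4, length = 1, mean = 4/1 ≈ 4.000
  cycle 1 → 1: weight = 2, length = 1, mean = 2/1 ≈ 2.000
  cycle 2 → 2: weight = 8, length = 1, mean = 8/1 ≈ 8.000
  cycle 0 → 1 → 0: weight = 6, length = 2, mean = 6/2 ≈ 3.000
  cycle 0 → 2 → 0: weight = 7, length = 2, mean = 7/2 ≈ 3.500
  cycle 1 → 0 → 1: weight = 6, length = 2, mean = 6/2 ≈ 3.000
Minimum mean = 2.000, attained e.g. along the cycle 1 → 1 with weight 2 and length 1. So λ(A) = 2/1 = 2.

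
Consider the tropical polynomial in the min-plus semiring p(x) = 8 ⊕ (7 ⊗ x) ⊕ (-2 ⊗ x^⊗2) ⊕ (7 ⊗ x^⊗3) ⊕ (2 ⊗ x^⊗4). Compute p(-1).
p(-1) = -4

A tropical monomial a ⊗ x^⊗i evaluates to a + i · x. Evaluating each term at x = -1:
  Term 0 contributes 8 + 0 · -1 = 8
  Term 1 contributes 7 + 1 · -1 = 6
  Term 2 contributes -2 + 2 · -1 = -4
  Term 3 contributes 7 + 3 · -1 = 4
  Term 4 contributes 2 + 4 · -1 = -2
p(-1) = ⊕ of these = min[8, 6, -4, 4, -2] = -4.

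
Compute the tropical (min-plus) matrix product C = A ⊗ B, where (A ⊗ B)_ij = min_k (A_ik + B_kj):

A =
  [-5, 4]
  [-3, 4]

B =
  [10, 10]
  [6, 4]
A ⊗ B =
  [5, 5]
  [7, 7]

Apply the min-plus product entry-by-entry:
  C[0][0] = min over k of (A[0][0] + B[0][0] = -5 + 10 = 5, A[0][1] + B[1][0] = 4 + 6 = 10) = 5 (attained at k = 0)
  C[0][1] = min over k of (A[0][0] + B[0][1] = -5 + 10 = 5, A[0][1] + B[1][1] = 4 + 4 = 8) = 5 (attained at k = 0)
  C[1][0] = min over k of (A[1][0] + B[0][0] = -3 + 10 = 7, A[1][1] + B[1][0] = 4 + 6 = 10) = 7 (attained at k = 0)
  C[1][1] = min over k of (A[1][0] + B[0][1] = -3 + 10 = 7, A[1][1] + B[1][1] = 4 + 4 = 8) = 7 (attained at k = 0)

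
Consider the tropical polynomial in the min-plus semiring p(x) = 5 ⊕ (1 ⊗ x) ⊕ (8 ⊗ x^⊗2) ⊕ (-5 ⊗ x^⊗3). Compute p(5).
p(5) = 5

A tropical monomial a ⊗ x^⊗i evaluates to a + i · x. Evaluating each term at x = 5:
  Term 0 contributes 5 + 0 · 5 = 5
  Term 1 contributes 1 + 1 · 5 = 6
  Term 2 contributes 8 + 2 · 5 = 18
  Term 3 contributes -5 + 3 · 5 = 10
p(5) = ⊕ of these = min[5, 6, 18, 10] = 5.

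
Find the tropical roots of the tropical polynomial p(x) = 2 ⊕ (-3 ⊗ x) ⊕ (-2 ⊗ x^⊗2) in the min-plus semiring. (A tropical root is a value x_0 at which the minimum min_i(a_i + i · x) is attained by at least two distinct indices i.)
Roots: {-1, 5}

Each tropical root is a break point of the lower envelope of the lines y = a_i + i · x (there are 3 lines, with slopes 0, 1, ..., 2). Only the lines that attain the minimum somewhere contribute to roots; other lines are dominated. Here the surviving (envelope) indices are i = 2, i = 1, i = 0.
Intersections between consecutive envelope lines give the roots: for adjacent envelope indices i < j the intersection is x = (a_i − a_j) / (j − i). Reading off the sorted break points: {-1, 5}.
Verification: at each break x_0, at least two indices attain the minimum of min_i(a_i + i · x_0).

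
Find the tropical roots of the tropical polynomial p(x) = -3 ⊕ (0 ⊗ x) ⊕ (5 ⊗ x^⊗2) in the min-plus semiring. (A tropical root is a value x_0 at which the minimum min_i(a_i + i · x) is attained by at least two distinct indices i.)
Roots: {-5, -3}

Each tropical root is a break point of the lower envelope of the lines y = a_i + i · x (there are 3 lines, with slopes 0, 1, ..., 2). Only the lines that attain the minimum somewhere contribute to roots; other lines are dominated. Here the surviving (envelope) indices are i = 2, i = 1, i = 0.
Intersections between consecutive envelope lines give the roots: for adjacent envelope indices i < j the intersection is x = (a_i − a_j) / (j − i). Reading off the sorted break points: {-5, -3}.
Verification: at each break x_0, at least two indices attain the minimum of min_i(a_i + i · x_0).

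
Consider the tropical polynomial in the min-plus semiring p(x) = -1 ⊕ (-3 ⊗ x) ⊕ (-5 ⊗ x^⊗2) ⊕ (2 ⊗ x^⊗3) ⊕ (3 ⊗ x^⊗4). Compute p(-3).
p(-3) = -11

A tropical monomial a ⊗ x^⊗i evaluates to a + i · x. Evaluating each term at x = -3:
  Term 0 contributes -1 + 0 · -3 = -1
  Term 1 contributes -3 + 1 · -3 = -6
  Term 2 contributes -5 + 2 · -3 = -11
  Term 3 contributes 2 + 3 · -3 = -7
  Term 4 contributes 3 + 4 · -3 = -9
p(-3) = ⊕ of these = min[-1, -6, -11, -7, -9] = -11.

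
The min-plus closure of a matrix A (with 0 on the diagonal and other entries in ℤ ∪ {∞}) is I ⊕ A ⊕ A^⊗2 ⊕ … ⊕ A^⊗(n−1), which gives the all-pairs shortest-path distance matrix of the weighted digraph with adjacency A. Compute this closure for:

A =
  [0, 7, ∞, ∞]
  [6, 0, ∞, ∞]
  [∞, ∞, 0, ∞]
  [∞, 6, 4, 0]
Closure =
  [0, 7, ∞, ∞]
  [6, 0, ∞, ∞]
  [∞, ∞, 0, ∞]
  [12, 6, 4, 0]

This is the Floyd-Warshall all-pairs shortest-path computation. For each intermediate vertex k = 0, 1, …, 3, update dist[i][j] ← min(dist[i][j], dist[i][k] + dist[k][j]). The final matrix gives, for each (i, j), the minimum total weight of any directed path from i to j (possibly empty when i = j).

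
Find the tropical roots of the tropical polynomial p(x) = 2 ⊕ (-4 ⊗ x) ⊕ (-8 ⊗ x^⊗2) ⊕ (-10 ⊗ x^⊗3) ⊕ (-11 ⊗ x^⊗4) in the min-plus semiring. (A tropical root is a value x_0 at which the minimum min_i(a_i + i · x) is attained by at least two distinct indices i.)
Roots: {1, 2, 4, 6}

Each tropical root is a break point of the lower envelope of the lines y = a_i + i · x (there are 5 lines, with slopes 0, 1, ..., 4). Only the lines that attain the minimum somewhere contribute to roots; other lines are dominated. Here the surviving (envelope) indices are i = 4, i = 3, i = 2, i = 1, i = 0.
Intersections between consecutive envelope lines give the roots: for adjacent envelope indices i < j the intersection is x = (a_i − a_j) / (j − i). Reading off the sorted break points: {1, 2, 4, 6}.
Verification: at each break x_0, at least two indices attain the minimum of min_i(a_i + i · x_0).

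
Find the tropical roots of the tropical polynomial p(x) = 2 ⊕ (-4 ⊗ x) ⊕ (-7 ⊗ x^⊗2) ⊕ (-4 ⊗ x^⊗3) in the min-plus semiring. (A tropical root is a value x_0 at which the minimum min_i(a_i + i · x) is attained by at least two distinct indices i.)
Roots: {-3, 3, 6}

Each tropical root is a break point of the lower envelope of the lines y = a_i + i · x (there are 4 lines, with slopes 0, 1, ..., 3). Only the lines that attain the minimum somewhere contribute to roots; other lines are dominated. Here the surviving (envelope) indices are i = 3, i = 2, i = 1, i = 0.
Intersections between consecutive envelope lines give the roots: for adjacent envelope indices i < j the intersection is x = (a_i − a_j) / (j − i). Reading off the sorted break points: {-3, 3, 6}.
Verification: at each break x_0, at least two indices attain the minimum of min_i(a_i + i · x_0).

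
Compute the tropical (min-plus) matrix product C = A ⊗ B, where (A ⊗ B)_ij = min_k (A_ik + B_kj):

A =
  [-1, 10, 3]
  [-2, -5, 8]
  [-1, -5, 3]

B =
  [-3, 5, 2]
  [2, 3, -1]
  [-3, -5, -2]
A ⊗ B =
  [-4, -2, 1]
  [-5, -2, -6]
  [-4, -2, -6]

Apply the min-plus product entry-by-entry:
  C[0][0] = min over k of (A[0][0] + B[0][0] = -1 + -3 = -4, A[0][1] + B[1][0] = 10 + 2 = 12, A[0][2] + B[2][0] = 3 + -3 = 0) = -4 (attained at k = 0)
  C[0][1] = min over k of (A[0][0] + B[0][1] = -1 + 5 = 4, A[0][1] + B[1][1] = 10 + 3 = 13, A[0][2] + B[2][1] = 3 + -5 = -2) = -2 (attained at k = 2)
  C[0][2] = min over k of (A[0][0] + B[0][2] = -1 + 2 = 1, A[0][1] + B[1][2] = 10 + -1 = 9, A[0][2] + B[2][2] = 3 + -2 = 1) = 1 (attained at k = 0)
  C[1][0] = min over k of (A[1][0] + B[0][0] = -2 + -3 = -5, A[1][1] + B[1][0] = -5 + 2 = -3, A[1][2] + B[2][0] = 8 + -3 = 5) = -5 (attained at k = 0)
  C[1][1] = min over k of (A[1][0] + B[0][1] = -2 + 5 = 3, A[1][1] + B[1][1] = -5 + 3 = -2, A[1][2] + B[2][1] = 8 + -5 = 3) = -2 (attained at k = 1)
  C[1][2] = min over k of (A[1][0] + B[0][2] = -2 + 2 = 0, A[1][1] + B[1][2] = -5 + -1 = -6, A[1][2] + B[2][2] = 8 + -2 = 6) = -6 (attained at k = 1)
  C[2][0] = min over k of (A[2][0] + B[0][0] = -1 + -3 = -4, A[2][1] + B[1][0] = -5 + 2 = -3, A[2][2] + B[2][0] = 3 + -3 = 0) = -4 (attained at k = 0)
  C[2][1] = min over k of (A[2][0] + B[0][1] = -1 + 5 = 4, A[2][1] + B[1][1] = -5 + 3 = -2, A[2][2] + B[2][1] = 3 + -5 = -2) = -2 (attained at k = 1)
  C[2][2] = min over k of (A[2][0] + B[0][2] = -1 + 2 = 1, A[2][1] + B[1][2] = -5 + -1 = -6, A[2][2] + B[2][2] = 3 + -2 = 1) = -6 (attained at k = 1)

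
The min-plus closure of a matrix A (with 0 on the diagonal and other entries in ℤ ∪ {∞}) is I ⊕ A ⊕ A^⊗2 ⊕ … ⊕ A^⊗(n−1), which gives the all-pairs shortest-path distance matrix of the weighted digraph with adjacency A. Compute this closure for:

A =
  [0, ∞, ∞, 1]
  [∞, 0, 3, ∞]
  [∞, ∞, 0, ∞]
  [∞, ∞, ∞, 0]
Closure =
  [0, ∞, ∞, 1]
  [∞, 0, 3, ∞]
  [∞, ∞, 0, ∞]
  [∞, ∞, ∞, 0]

This is the Floyd-Warshall all-pairs shortest-path computation. For each intermediate vertex k = 0, 1, …, 3, update dist[i][j] ← min(dist[i][j], dist[i][k] + dist[k][j]). The final matrix gives, for each (i, j), the minimum total weight of any directed path from i to j (possibly empty when i = j).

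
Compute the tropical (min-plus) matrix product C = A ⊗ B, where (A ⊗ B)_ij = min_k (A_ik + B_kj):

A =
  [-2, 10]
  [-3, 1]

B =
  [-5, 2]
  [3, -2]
A ⊗ B =
  [-7, 0]
  [-8, -1]

Apply the min-plus product entry-by-entry:
  C[0][0] = min over k of (A[0][0] + B[0][0] = -2 + -5 = -7, A[0][1] + B[1][0] = 10 + 3 = 13) = -7 (attained at k = 0)
  C[0][1] = min over k of (A[0][0] + B[0][1] = -2 + 2 = 0, A[0][1] + B[1][1] = 10 + -2 = 8) = 0 (attained at k = 0)
  C[1][0] = min over k of (A[1][0] + B[0][0] = -3 + -5 = -8, A[1][1] + B[1][0] = 1 + 3 = 4) = -8 (attained at k = 0)
  C[1][1] = min over k of (A[1][0] + B[0][1] = -3 + 2 = -1, A[1][1] + B[1][1] = 1 + -2 = -1) = -1 (attained at k = 0)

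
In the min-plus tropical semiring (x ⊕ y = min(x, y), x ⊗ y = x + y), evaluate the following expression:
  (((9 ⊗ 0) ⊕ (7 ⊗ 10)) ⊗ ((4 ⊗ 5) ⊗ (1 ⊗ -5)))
(((9 ⊗ 0) ⊕ (7 ⊗ 10)) ⊗ ((4 ⊗ 5) ⊗ (1 ⊗ -5))) = 14

Expand innermost to outermost. Recall ⊕ takes the minimum of its arguments and ⊗ takes their sum. Working out the expression (((9 ⊗ 0) ⊕ (7 ⊗ 10)) ⊗ ((4 ⊗ 5) ⊗ (1 ⊗ -5))) gives 14.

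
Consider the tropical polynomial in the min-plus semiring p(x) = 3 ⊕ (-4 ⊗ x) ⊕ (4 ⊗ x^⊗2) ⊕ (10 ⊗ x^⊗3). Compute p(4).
p(4) = 0

A tropical monomial a ⊗ x^⊗i evaluates to a + i · x. Evaluating each term at x = 4:
  Term 0 contributes 3 + 0 · 4 = 3
  Term 1 contributes -4 + 1 · 4 = 0
  Term 2 contributes 4 + 2 · 4 = 12
  Term 3 contributes 10 + 3 · 4 = 22
p(4) = ⊕ of these = min[3, 0, 12, 22] = 0.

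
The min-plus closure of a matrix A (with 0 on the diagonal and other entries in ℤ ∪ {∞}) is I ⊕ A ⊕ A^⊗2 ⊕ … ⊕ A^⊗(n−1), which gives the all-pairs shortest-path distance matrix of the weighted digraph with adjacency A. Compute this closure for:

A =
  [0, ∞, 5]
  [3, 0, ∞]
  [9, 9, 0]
Closure =
  [0, 14, 5]
  [3, 0, 8]
  [9, 9, 0]

This is the Floyd-Warshall all-pairs shortest-path computation. For each intermediate vertex k = 0, 1, …, 2, update dist[i][j] ← min(dist[i][j], dist[i][k] + dist[k][j]). The final matrix gives, for each (i, j), the minimum total weight of any directed path from i to j (possibly empty when i = j).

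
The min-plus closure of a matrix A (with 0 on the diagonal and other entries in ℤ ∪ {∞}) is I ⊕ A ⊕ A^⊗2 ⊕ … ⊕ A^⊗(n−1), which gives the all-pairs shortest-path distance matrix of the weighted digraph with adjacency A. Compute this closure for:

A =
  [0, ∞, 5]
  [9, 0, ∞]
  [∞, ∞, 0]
Closure =
  [0, ∞, 5]
  [9, 0, 14]
  [∞, ∞, 0]

This is the Floyd-Warshall all-pairs shortest-path computation. For each intermediate vertex k = 0, 1, …, 2, update dist[i][j] ← min(dist[i][j], dist[i][k] + dist[k][j]). The final matrix gives, for each (i, j), the minimum total weight of any directed path from i to j (possibly empty when i = j).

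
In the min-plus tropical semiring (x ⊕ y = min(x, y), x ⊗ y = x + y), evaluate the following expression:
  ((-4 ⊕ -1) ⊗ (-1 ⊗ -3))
((-4 ⊕ -1) ⊗ (-1 ⊗ -3)) = -8

Expand innermost to outermost. Recall ⊕ takes the minimum of its arguments and ⊗ takes their sum. Working out the expression ((-4 ⊕ -1) ⊗ (-1 ⊗ -3)) gives -8.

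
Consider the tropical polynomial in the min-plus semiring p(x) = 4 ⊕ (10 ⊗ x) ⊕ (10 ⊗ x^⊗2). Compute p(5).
p(5) = 4

A tropical monomial a ⊗ x^⊗i evaluates to a + i · x. Evaluating each term at x = 5:
  Term 0 contributes 4 + 0 · 5 = 4
  Term 1 contributes 10 + 1 · 5 = 15
  Term 2 contributes 10 + 2 · 5 = 20
p(5) = ⊕ of these = min[4, 15, 20] = 4.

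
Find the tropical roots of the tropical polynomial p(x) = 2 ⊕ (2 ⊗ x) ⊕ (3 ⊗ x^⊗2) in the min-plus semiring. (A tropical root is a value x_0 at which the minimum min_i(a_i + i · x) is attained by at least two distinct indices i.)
Roots: {-1, 0}

Each tropical root is a break point of the lower envelope of the lines y = a_i + i · x (there are 3 lines, with slopes 0, 1, ..., 2). Only the lines that attain the minimum somewhere contribute to roots; other lines are dominated. Here the surviving (envelope) indices are i = 2, i = 1, i = 0.
Intersections between consecutive envelope lines give the roots: for adjacent envelope indices i < j the intersection is x = (a_i − a_j) / (j − i). Reading off the sorted break points: {-1, 0}.
Verification: at each break x_0, at least two indices attain the minimum of min_i(a_i + i · x_0).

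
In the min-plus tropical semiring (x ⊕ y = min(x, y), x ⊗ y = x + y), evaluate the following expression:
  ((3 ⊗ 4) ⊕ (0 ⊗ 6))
((3 ⊗ 4) ⊕ (0 ⊗ 6)) = 6

Expand innermost to outermost. Recall ⊕ takes the minimum of its arguments and ⊗ takes their sum. Working out the expression ((3 ⊗ 4) ⊕ (0 ⊗ 6)) gives 6.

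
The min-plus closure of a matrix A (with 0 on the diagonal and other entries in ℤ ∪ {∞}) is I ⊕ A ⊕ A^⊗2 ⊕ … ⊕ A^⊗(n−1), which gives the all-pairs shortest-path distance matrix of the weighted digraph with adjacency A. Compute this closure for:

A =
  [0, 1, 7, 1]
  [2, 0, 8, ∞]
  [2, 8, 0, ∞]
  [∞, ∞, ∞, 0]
Closure =
  [0, 1, 7, 1]
  [2, 0, 8, 3]
  [2, 3, 0, 3]
  [∞, ∞, ∞, 0]

This is the Floyd-Warshall all-pairs shortest-path computation. For each intermediate vertex k = 0, 1, …, 3, update dist[i][j] ← min(dist[i][j], dist[i][k] + dist[k][j]). The final matrix gives, for each (i, j), the minimum total weight of any directed path from i to j (possibly empty when i = j).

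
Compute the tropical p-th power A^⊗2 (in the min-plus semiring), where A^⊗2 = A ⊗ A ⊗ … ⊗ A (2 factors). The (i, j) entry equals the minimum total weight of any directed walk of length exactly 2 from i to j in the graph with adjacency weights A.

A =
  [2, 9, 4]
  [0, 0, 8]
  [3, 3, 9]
A^⊗2 =
  [4, 7, 6]
  [0, 0, 4]
  [3, 3, 7]

Each entry (A^⊗2)_ij equals the minimum over all length-2 walks i = v_0 → v_1 → … → v_2 = j of Σ_t A[v_t][v_{t+1}]. For example, for (i, j) = (0, 2) we minimise over 3 possible intermediate vertex sequences; the minimum is 6, attained along the walk 0 → 0 → 2.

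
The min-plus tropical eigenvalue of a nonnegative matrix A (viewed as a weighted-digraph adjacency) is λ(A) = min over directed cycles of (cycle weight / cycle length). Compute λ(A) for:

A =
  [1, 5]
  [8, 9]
λ(A) = 1

Enumerate directed cycles and compute their means (weight / length). Sample:
  cycle 0 → 0: weight = 1, length = 1, mean = 1/1 ≈ 1.000
  cycle 1 → 1: weight = 9, length = 1, mean = 9/1 ≈ 9.000
  cycle 0 → 1 → 0: weight = 13, length = 2, mean = 13/2 ≈ 6.500
  cycle 1 → 0 → 1: weight = 13, length = 2, mean = 13/2 ≈ 6.500
Minimum mean = 1.000, attained e.g. along the cycle 0 → 0 with weight 1 and length 1. So λ(A) = 1/1 = 1.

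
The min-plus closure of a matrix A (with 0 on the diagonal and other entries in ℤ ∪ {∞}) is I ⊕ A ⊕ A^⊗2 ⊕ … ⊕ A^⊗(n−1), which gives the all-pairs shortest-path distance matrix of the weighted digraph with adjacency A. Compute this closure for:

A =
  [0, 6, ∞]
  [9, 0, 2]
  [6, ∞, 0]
Closure =
  [0, 6, 8]
  [8, 0, 2]
  [6, 12, 0]

This is the Floyd-Warshall all-pairs shortest-path computation. For each intermediate vertex k = 0, 1, …, 2, update dist[i][j] ← min(dist[i][j], dist[i][k] + dist[k][j]). The final matrix gives, for each (i, j), the minimum total weight of any directed path from i to j (possibly empty when i = j).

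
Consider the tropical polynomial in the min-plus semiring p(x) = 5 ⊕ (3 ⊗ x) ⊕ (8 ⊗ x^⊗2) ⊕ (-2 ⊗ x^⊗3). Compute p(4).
p(4) = 5

A tropical monomial a ⊗ x^⊗i evaluates to a + i · x. Evaluating each term at x = 4:
  Term 0 contributes 5 + 0 · 4 = 5
  Term 1 contributes 3 + 1 · 4 = 7
  Term 2 contributes 8 + 2 · 4 = 16
  Term 3 contributes -2 + 3 · 4 = 10
p(4) = ⊕ of these = min[5, 7, 16, 10] = 5.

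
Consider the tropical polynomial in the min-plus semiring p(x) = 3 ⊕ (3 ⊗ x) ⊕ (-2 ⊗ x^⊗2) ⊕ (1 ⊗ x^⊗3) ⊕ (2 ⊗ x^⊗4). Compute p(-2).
p(-2) = -6

A tropical monomial a ⊗ x^⊗i evaluates to a + i · x. Evaluating each term at x = -2:
  Term 0 contributes 3 + 0 · -2 = 3
  Term 1 contributes 3 + 1 · -2 = 1
  Term 2 contributes -2 + 2 · -2 = -6
  Term 3 contributes 1 + 3 · -2 = -5
  Term 4 contributes 2 + 4 · -2 = -6
p(-2) = ⊕ of these = min[3, 1, -6, -5, -6] = -6.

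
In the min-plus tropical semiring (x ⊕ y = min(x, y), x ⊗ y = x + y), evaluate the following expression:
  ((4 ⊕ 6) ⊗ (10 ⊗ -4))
((4 ⊕ 6) ⊗ (10 ⊗ -4)) = 10

Expand innermost to outermost. Recall ⊕ takes the minimum of its arguments and ⊗ takes their sum. Working out the expression ((4 ⊕ 6) ⊗ (10 ⊗ -4)) gives 10.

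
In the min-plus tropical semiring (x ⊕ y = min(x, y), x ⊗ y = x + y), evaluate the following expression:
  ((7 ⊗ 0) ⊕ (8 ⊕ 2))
((7 ⊗ 0) ⊕ (8 ⊕ 2)) = 2

Expand innermost to outermost. Recall ⊕ takes the minimum of its arguments and ⊗ takes their sum. Working out the expression ((7 ⊗ 0) ⊕ (8 ⊕ 2)) gives 2.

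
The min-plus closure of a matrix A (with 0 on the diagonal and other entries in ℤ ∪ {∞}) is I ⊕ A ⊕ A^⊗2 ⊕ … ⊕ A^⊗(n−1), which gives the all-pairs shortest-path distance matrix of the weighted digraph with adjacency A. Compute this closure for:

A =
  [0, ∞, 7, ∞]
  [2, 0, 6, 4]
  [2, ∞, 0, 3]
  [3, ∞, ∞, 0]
Closure =
  [0, ∞, 7, 10]
  [2, 0, 6, 4]
  [2, ∞, 0, 3]
  [3, ∞, 10, 0]

This is the Floyd-Warshall all-pairs shortest-path computation. For each intermediate vertex k = 0, 1, …, 3, update dist[i][j] ← min(dist[i][j], dist[i][k] + dist[k][j]). The final matrix gives, for each (i, j), the minimum total weight of any directed path from i to j (possibly empty when i = j).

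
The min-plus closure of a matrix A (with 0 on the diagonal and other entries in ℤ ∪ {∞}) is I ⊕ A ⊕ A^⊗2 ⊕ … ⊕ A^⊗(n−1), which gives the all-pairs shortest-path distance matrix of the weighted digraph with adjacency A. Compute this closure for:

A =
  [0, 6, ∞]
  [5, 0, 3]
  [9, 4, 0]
Closure =
  [0, 6, 9]
  [5, 0, 3]
  [9, 4, 0]

This is the Floyd-Warshall all-pairs shortest-path computation. For each intermediate vertex k = 0, 1, …, 2, update dist[i][j] ← min(dist[i][j], dist[i][k] + dist[k][j]). The final matrix gives, for each (i, j), the minimum total weight of any directed path from i to j (possibly empty when i = j).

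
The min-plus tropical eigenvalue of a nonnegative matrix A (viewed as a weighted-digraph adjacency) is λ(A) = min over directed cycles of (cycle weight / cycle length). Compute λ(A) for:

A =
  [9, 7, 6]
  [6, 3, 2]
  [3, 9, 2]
λ(A) = 2

Enumerate directed cycles and compute their means (weight / length). Sample:
  cycle 0 → 0: weight = 9, length = 1, mean = 9/1 ≈ 9.000
  cycle 1 → 1: weight = 3, length = 1, mean = 3/1 ≈ 3.000
  cycle 2 → 2: weight = 2, length = 1, mean = 2/1 ≈ 2.000
  cycle 0 → 1 → 0: weight = 13, length = 2, mean = 13/2 ≈ 6.500
  cycle 0 → 2 → 0: weight = 9, length = 2, mean = 9/2 ≈ 4.500
  cycle 1 → 0 → 1: weight = 13, length = 2, mean = 13/2 ≈ 6.500
Minimum mean = 2.000, attained e.g. along the cycle 2 → 2 with weight 2 and length 1. So λ(A) = 2/1 = 2.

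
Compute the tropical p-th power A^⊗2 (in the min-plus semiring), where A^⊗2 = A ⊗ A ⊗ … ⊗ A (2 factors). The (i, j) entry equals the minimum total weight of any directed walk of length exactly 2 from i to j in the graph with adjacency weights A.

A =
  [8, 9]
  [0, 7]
A^⊗2 =
  [9, 16]
  [7, 9]

Each entry (A^⊗2)_ij equals the minimum over all length-2 walks i = v_0 → v_1 → … → v_2 = j of Σ_t A[v_t][v_{t+1}]. For example, for (i, j) = (0, 1) we minimise over 2 possible intermediate vertex sequences; the minimum is 16, attained along the walk 0 → 1 → 1.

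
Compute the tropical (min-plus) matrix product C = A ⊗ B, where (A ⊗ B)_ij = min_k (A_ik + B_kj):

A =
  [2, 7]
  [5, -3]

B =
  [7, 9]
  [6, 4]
A ⊗ B =
  [9, 11]
  [3, 1]

Apply the min-plus product entry-by-entry:
  C[0][0] = min over k of (A[0][0] + B[0][0] = 2 + 7 = 9, A[0][1] + B[1][0] = 7 + 6 = 13) = 9 (attained at k = 0)
  C[0][1] = min over k of (A[0][0] + B[0][1] = 2 + 9 = 11, A[0][1] + B[1][1] = 7 + 4 = 11) = 11 (attained at k = 0)
  C[1][0] = min over k of (A[1][0] + B[0][0] = 5 + 7 = 12, A[1][1] + B[1][0] = -3 + 6 = 3) = 3 (attained at k = 1)
  C[1][1] = min over k of (A[1][0] + B[0][1] = 5 + 9 = 14, A[1][1] + B[1][1] = -3 + 4 = 1) = 1 (attained at k = 1)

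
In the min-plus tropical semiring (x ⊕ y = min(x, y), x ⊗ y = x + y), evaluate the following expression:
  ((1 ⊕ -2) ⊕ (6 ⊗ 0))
((1 ⊕ -2) ⊕ (6 ⊗ 0)) = -2

Expand innermost to outermost. Recall ⊕ takes the minimum of its arguments and ⊗ takes their sum. Working out the expression ((1 ⊕ -2) ⊕ (6 ⊗ 0)) gives -2.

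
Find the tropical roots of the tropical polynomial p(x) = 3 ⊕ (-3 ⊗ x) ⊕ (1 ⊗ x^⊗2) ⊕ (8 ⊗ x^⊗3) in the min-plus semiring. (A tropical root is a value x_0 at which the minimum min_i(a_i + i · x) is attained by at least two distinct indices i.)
Roots: {-7, -4, 6}

Each tropical root is a break point of the lower envelope of the lines y = a_i + i · x (there are 4 lines, with slopes 0, 1, ..., 3). Only the lines that attain the minimum somewhere contribute to roots; other lines are dominated. Here the surviving (envelope) indices are i = 3, i = 2, i = 1, i = 0.
Intersections between consecutive envelope lines give the roots: for adjacent envelope indices i < j the intersection is x = (a_i − a_j) / (j − i). Reading off the sorted break points: {-7, -4, 6}.
Verification: at each break x_0, at least two indices attain the minimum of min_i(a_i + i · x_0).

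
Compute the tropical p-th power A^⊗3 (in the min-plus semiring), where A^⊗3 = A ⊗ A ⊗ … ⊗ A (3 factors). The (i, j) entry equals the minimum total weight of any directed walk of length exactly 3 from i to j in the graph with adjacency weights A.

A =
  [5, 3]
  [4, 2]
A^⊗3 =
  [9, 7]
  [8, 6]

Each entry (A^⊗3)_ij equals the minimum over all length-3 walks i = v_0 → v_1 → … → v_3 = j of Σ_t A[v_t][v_{t+1}]. For example, for (i, j) = (0, 1) we minimise over 4 possible intermediate vertex sequences; the minimum is 7, attained along the walk 0 → 1 → 1 → 1.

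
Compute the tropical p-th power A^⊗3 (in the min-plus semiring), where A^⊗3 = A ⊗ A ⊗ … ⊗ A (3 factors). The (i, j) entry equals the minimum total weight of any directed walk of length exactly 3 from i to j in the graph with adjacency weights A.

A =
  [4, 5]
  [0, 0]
A^⊗3 =
  [5, 5]
  [0, 0]

Each entry (A^⊗3)_ij equals the minimum over all length-3 walks i = v_0 → v_1 → … → v_3 = j of Σ_t A[v_t][v_{t+1}]. For example, for (i, j) = (0, 1) we minimise over 4 possible intermediate vertex sequences; the minimum is 5, attained along the walk 0 → 1 → 1 → 1.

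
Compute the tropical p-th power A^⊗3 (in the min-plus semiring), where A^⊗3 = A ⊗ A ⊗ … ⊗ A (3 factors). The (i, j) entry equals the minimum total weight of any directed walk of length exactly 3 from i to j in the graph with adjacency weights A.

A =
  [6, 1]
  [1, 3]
A^⊗3 =
  [5, 3]
  [3, 5]

Each entry (A^⊗3)_ij equals the minimum over all length-3 walks i = v_0 → v_1 → … → v_3 = j of Σ_t A[v_t][v_{t+1}]. For example, for (i, j) = (0, 1) we minimise over 4 possible intermediate vertex sequences; the minimum is 3, attained along the walk 0 → 1 → 0 → 1.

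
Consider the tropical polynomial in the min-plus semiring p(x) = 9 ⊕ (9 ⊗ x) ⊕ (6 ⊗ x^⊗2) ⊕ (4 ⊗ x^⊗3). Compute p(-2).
p(-2) = -2

A tropical monomial a ⊗ x^⊗i evaluates to a + i · x. Evaluating each term at x = -2:
  Term 0 contributes 9 + 0 · -2 = 9
  Term 1 contributes 9 + 1 · -2 = 7
  Term 2 contributes 6 + 2 · -2 = 2
  Term 3 contributes 4 + 3 · -2 = -2
p(-2) = ⊕ of these = min[9, 7, 2, -2] = -2.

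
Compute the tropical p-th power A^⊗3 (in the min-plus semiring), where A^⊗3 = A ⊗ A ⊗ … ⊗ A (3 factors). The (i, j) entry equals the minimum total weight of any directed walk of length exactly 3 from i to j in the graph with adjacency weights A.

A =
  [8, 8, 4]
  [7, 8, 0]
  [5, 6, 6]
A^⊗3 =
  [13, 14, 10]
  [11, 12, 6]
  [11, 12, 12]

Each entry (A^⊗3)_ij equals the minimum over all length-3 walks i = v_0 → v_1 → … → v_3 = j of Σ_t A[v_t][v_{t+1}]. For example, for (i, j) = (0, 2) we minimise over 9 possible intermediate vertex sequences; the minimum is 10, attained along the walk 0 → 2 → 1 → 2.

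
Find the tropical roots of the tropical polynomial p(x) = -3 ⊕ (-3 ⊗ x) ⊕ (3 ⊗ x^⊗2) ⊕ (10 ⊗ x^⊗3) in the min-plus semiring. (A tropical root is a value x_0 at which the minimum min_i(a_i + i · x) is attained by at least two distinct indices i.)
Roots: {-7, -6, 0}

Each tropical root is a break point of the lower envelope of the lines y = a_i + i · x (there are 4 lines, with slopes 0, 1, ..., 3). Only the lines that attain the minimum somewhere contribute to roots; other lines are dominated. Here the surviving (envelope) indices are i = 3, i = 2, i = 1, i = 0.
Intersections between consecutive envelope lines give the roots: for adjacent envelope indices i < j the intersection is x = (a_i − a_j) / (j − i). Reading off the sorted break points: {-7, -6, 0}.
Verification: at each break x_0, at least two indices attain the minimum of min_i(a_i + i · x_0).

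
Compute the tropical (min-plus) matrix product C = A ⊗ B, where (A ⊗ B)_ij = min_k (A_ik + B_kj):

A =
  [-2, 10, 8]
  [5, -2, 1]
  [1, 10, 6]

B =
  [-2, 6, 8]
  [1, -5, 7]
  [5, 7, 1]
A ⊗ B =
  [-4, 4, 6]
  [-1, -7, 2]
  [-1, 5, 7]

Apply the min-plus product entry-by-entry:
  C[0][0] = min over k of (A[0][0] + B[0][0] = -2 + -2 = -4, A[0][1] + B[1][0] = 10 + 1 = 11, A[0][2] + B[2][0] = 8 + 5 = 13) = -4 (attained at k = 0)
  C[0][1] = min over k of (A[0][0] + B[0][1] = -2 + 6 = 4, A[0][1] + B[1][1] = 10 + -5 = 5, A[0][2] + B[2][1] = 8 + 7 = 15) = 4 (attained at k = 0)
  C[0][2] = min over k of (A[0][0] + B[0][2] = -2 + 8 = 6, A[0][1] + B[1][2] = 10 + 7 = 17, A[0][2] + B[2][2] = 8 + 1 = 9) = 6 (attained at k = 0)
  C[1][0] = min over k of (A[1][0] + B[0][0] = 5 + -2 = 3, A[1][1] + B[1][0] = -2 + 1 = -1, A[1][2] + B[2][0] = 1 + 5 = 6) = -1 (attained at k = 1)
  C[1][1] = min over k of (A[1][0] + B[0][1] = 5 + 6 = 11, A[1][1] + B[1][1] = -2 + -5 = -7, A[1][2] + B[2][1] = 1 + 7 = 8) = -7 (attained at k = 1)
  C[1][2] = min over k of (A[1][0] + B[0][2] = 5 + 8 = 13, A[1][1] + B[1][2] = -2 + 7 = 5, A[1][2] + B[2][2] = 1 + 1 = 2) = 2 (attained at k = 2)
  C[2][0] = min over k of (A[2][0] + B[0][0] = 1 + -2 = -1, A[2][1] + B[1][0] = 10 + 1 = 11, A[2][2] + B[2][0] = 6 + 5 = 11) = -1 (attained at k = 0)
  C[2][1] = min over k of (A[2][0] + B[0][1] = 1 + 6 = 7, A[2][1] + B[1][1] = 10 + -5 = 5, A[2][2] + B[2][1] = 6 + 7 = 13) = 5 (attained at k = 1)
  C[2][2] = min over k of (A[2][0] + B[0][2] = 1 + 8 = 9, A[2][1] + B[1][2] = 10 + 7 = 17, A[2][2] + B[2][2] = 6 + 1 = 7) = 7 (attained at k = 2)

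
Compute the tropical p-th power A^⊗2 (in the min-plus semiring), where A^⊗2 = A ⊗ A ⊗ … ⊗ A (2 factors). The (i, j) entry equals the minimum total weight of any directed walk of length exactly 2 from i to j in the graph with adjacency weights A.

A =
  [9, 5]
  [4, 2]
A^⊗2 =
  [9, 7]
  [6, 4]

Each entry (A^⊗2)_ij equals the minimum over all length-2 walks i = v_0 → v_1 → … → v_2 = j of Σ_t A[v_t][v_{t+1}]. For example, for (i, j) = (0, 1) we minimise over 2 possible intermediate vertex sequences; the minimum is 7, attained along the walk 0 → 1 → 1.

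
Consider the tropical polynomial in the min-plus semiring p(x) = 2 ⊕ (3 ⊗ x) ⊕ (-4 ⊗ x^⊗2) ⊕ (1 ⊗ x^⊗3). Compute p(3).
p(3) = 2

A tropical monomial a ⊗ x^⊗i evaluates to a + i · x. Evaluating each term at x = 3:
  Term 0 contributes 2 + 0 · 3 = 2
  Term 1 contributes 3 + 1 · 3 = 6
  Term 2 contributes -4 + 2 · 3 = 2
  Term 3 contributes 1 + 3 · 3 = 10
p(3) = ⊕ of these = min[2, 6, 2, 10] = 2.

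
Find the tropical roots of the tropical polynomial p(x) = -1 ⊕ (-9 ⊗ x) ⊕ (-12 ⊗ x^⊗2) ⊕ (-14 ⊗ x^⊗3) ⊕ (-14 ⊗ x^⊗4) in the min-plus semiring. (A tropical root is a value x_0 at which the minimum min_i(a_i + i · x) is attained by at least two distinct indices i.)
Roots: {0, 2, 3, 8}

Each tropical root is a break point of the lower envelope of the lines y = a_i + i · x (there are 5 lines, with slopes 0, 1, ..., 4). Only the lines that attain the minimum somewhere contribute to roots; other lines are dominated. Here the surviving (envelope) indices are i = 4, i = 3, i = 2, i = 1, i = 0.
Intersections between consecutive envelope lines give the roots: for adjacent envelope indices i < j the intersection is x = (a_i − a_j) / (j − i). Reading off the sorted break points: {0, 2, 3, 8}.
Verification: at each break x_0, at least two indices attain the minimum of min_i(a_i + i · x_0).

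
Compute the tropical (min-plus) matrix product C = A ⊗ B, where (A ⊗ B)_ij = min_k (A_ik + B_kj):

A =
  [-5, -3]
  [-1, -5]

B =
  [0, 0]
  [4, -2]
A ⊗ B =
  [-5, -5]
  [-1, -7]

Apply the min-plus product entry-by-entry:
  C[0][0] = min over k of (A[0][0] + B[0][0] = -5 + 0 = -5, A[0][1] + B[1][0] = -3 + 4 = 1) = -5 (attained at k = 0)
  C[0][1] = min over k of (A[0][0] + B[0][1] = -5 + 0 = -5, A[0][1] + B[1][1] = -3 + -2 = -5) = -5 (attained at k = 0)
  C[1][0] = min over k of (A[1][0] + B[0][0] = -1 + 0 = -1, A[1][1] + B[1][0] = -5 + 4 = -1) = -1 (attained at k = 0)
  C[1][1] = min over k of (A[1][0] + B[0][1] = -1 + 0 = -1, A[1][1] + B[1][1] = -5 + -2 = -7) = -7 (attained at k = 1)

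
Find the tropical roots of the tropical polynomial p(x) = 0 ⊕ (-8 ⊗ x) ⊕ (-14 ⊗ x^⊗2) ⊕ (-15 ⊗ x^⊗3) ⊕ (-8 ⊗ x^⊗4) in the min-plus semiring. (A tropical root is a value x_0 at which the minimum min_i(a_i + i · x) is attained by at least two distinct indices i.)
Roots: {-7, 1, 6, 8}

Each tropical root is a break point of the lower envelope of the lines y = a_i + i · x (there are 5 lines, with slopes 0, 1, ..., 4). Only the lines that attain the minimum somewhere contribute to roots; other lines are dominated. Here the surviving (envelope) indices are i = 4, i = 3, i = 2, i = 1, i = 0.
Intersections between consecutive envelope lines give the roots: for adjacent envelope indices i < j the intersection is x = (a_i − a_j) / (j − i). Reading off the sorted break points: {-7, 1, 6, 8}.
Verification: at each break x_0, at least two indices attain the minimum of min_i(a_i + i · x_0).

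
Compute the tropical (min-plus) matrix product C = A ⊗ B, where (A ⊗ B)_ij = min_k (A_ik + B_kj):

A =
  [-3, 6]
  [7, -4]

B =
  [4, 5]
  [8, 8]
A ⊗ B =
  [1, 2]
  [4, 4]

Apply the min-plus product entry-by-entry:
  C[0][0] = min over k of (A[0][0] + B[0][0] = -3 + 4 = 1, A[0][1] + B[1][0] = 6 + 8 = 14) = 1 (attained at k = 0)
  C[0][1] = min over k of (A[0][0] + B[0][1] = -3 + 5 = 2, A[0][1] + B[1][1] = 6 + 8 = 14) = 2 (attained at k = 0)
  C[1][0] = min over k of (A[1][0] + B[0][0] = 7 + 4 = 11, A[1][1] + B[1][0] = -4 + 8 = 4) = 4 (attained at k = 1)
  C[1][1] = min over k of (A[1][0] + B[0][1] = 7 + 5 = 12, A[1][1] + B[1][1] = -4 + 8 = 4) = 4 (attained at k = 1)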